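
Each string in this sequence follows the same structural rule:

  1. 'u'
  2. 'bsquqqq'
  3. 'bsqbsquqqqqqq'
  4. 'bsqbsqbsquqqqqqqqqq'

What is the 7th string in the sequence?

bsqbsqbsqbsqbsqbsquqqqqqqqqqqqqqqqqqq

s(k+1) = bsq·s(k)·qqq, so each term gains bsq as a prefix and qqq as a suffix.
From bsqbsqbsquqqqqqqqqq, 3 further steps: bsqbsqbsquqqqqqqqqq → bsqbsqbsqbsquqqqqqqqqqqqq → bsqbsqbsqbsqbsquqqqqqqqqqqqqqqq → (answer).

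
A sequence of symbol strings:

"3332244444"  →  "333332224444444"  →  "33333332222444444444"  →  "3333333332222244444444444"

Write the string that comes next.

Term n consists of 2n-1 3's, followed by n 2's, followed by 2n+1 4's, where the shown terms are n = 2, 3, 4, 5.
At n = 6 the blocks have lengths 11, 6, 13.

333333333332222224444444444444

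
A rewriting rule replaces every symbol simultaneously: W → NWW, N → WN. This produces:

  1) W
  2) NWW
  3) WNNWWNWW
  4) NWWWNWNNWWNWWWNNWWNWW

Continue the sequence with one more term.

WNNWWNWWNWWWNNWWWNWNNWWNWWWNNWWNWWNWWWNWNNWWNWWWNNWWNWW

Replace each of the 21 characters of NWWWNWNNWWNWWWNNWWNWW in place — WN NWW NWW NWW WN NWW WN WN NWW NWW WN NWW NWW NWW WN WN NWW NWW WN NWW NWW — and concatenate.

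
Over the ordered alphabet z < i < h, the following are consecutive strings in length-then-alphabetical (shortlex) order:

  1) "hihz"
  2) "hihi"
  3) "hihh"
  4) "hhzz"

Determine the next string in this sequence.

Treat hhzz as a base-3 numeral over the given alphabet and add one, carrying through any trailing h's.

hhzi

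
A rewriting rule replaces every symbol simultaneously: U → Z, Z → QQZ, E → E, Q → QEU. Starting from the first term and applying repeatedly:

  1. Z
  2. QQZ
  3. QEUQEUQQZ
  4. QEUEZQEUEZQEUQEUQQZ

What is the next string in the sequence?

QEUEZEQQZQEUEZEQQZQEUEZQEUEZQEUQEUQQZ

φ(QEUEZQEUEZQEUQEUQQZ) expands symbol-by-symbol to QEU E Z E QQZ QEU E Z E QQZ QEU E Z QEU E Z QEU QEU QQZ; joining the 19 pieces gives the next term.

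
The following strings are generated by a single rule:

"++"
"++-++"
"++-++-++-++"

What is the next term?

s(k+1) = s(k)·-·s(k) — each term doubles the last with '-' between the halves.
Doubling ++-++-++-++ with '-' between the halves:

++-++-++-++-++-++-++-++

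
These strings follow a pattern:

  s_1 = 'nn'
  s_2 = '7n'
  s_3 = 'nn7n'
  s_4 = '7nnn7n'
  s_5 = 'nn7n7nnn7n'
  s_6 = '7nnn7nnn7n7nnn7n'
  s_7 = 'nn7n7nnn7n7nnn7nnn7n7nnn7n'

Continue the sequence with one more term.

7nnn7nnn7n7nnn7nnn7n7nnn7n7nnn7nnn7n7nnn7n

From term 3 onward, concatenate the second-to-last term with the last: nn·7n = nn7n, 7n·nn7n = 7nnn7n, …
So term 8 is 7nnn7nnn7n7nnn7n·nn7n7nnn7n7nnn7nnn7n7nnn7n.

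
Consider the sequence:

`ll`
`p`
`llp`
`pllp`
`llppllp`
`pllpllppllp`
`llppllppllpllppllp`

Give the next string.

From term 3 onward, concatenate the second-to-last term with the last: ll·p = llp, p·llp = pllp, …
Continuing: pllpllppllp · llppllppllpllppllp gives term 8.

pllpllppllpllppllppllpllppllp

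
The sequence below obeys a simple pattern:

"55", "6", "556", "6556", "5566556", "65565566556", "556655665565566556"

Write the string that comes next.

65565566556556655665565566556

This is a Fibonacci-style word recurrence s(k) = s(k−2)·s(k−1): e.g. 55·6 = 556.
So term 8 is 65565566556·556655665565566556.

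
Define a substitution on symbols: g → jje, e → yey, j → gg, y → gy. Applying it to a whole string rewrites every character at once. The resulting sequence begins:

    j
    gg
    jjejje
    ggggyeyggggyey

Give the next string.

φ(ggggyeyggggyey) expands symbol-by-symbol to jje jje jje jje gy yey gy jje jje jje jje gy yey gy; joining the 14 pieces gives the next term.

jjejjejjejjegyyeygyjjejjejjejjegyyeygy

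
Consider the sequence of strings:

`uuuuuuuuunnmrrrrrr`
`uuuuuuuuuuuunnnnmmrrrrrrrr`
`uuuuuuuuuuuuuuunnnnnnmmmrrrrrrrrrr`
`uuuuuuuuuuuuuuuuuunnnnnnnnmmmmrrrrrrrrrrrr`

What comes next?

uuuuuuuuuuuuuuuuuuuuunnnnnnnnnnmmmmmrrrrrrrrrrrrrr

Reading off run lengths: u runs 9, 12, 15, 18; n runs 2, 4, 6, 8; m runs 1, 2, 3, 4; r runs 6, 8, 10, 12 — each is linear in n, where the shown terms are n = 2, 3, 4, 5.
At n = 6 the blocks have lengths 21, 10, 5, 14.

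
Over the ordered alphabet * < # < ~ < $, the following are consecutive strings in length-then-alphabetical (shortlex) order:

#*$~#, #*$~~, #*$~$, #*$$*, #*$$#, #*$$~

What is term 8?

##***

Stepping forward 2 times from #*$$~: #*$$~ → #*$$$, then the target.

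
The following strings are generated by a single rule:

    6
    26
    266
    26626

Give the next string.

26626266

Each term (from the third on) is the previous term followed by the one before it: term 3 = 26·6 = 266.
The next term joins 26626 and 266.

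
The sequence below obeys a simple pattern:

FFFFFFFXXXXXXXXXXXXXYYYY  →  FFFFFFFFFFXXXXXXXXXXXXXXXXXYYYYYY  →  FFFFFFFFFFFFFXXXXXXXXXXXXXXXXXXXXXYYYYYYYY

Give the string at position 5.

The n-th term is 3n-2 F's then 4n+1 X's then 2n-2 Y's, where the shown terms are n = 3, 4, 5.
At n = 7 the blocks have lengths 19, 29, 12.

FFFFFFFFFFFFFFFFFFFXXXXXXXXXXXXXXXXXXXXXXXXXXXXXYYYYYYYYYYYY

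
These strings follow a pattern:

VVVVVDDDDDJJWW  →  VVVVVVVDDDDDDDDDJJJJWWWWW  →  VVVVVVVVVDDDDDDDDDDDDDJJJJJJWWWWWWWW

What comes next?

VVVVVVVVVVVDDDDDDDDDDDDDDDDDJJJJJJJJWWWWWWWWWWW

The n-th term is 2n+3 V's then 4n+1 D's then 2n J's then 3n-1 W's (n = 1, 2, …).
For the next term, n = 4, so the run lengths are 11, 17, 8, 11.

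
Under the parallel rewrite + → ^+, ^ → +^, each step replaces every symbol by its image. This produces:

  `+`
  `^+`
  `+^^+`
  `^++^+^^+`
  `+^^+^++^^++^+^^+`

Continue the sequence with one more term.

φ(+^^+^++^^++^+^^+) expands symbol-by-symbol to ^+ +^ +^ ^+ +^ ^+ ^+ +^ +^ ^+ ^+ +^ ^+ +^ +^ ^+; joining the 16 pieces gives the next term.

^++^+^^++^^+^++^+^^+^++^^++^+^^+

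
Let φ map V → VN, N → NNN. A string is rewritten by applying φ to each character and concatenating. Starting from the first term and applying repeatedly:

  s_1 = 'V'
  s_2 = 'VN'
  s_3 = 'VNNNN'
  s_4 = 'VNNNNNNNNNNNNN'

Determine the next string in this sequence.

VNNNNNNNNNNNNNNNNNNNNNNNNNNNNNNNNNNNNNNNN

φ(VNNNNNNNNNNNNN) expands symbol-by-symbol to VN NNN NNN NNN NNN NNN NNN NNN NNN NNN NNN NNN NNN NNN; joining the 14 pieces gives the next term.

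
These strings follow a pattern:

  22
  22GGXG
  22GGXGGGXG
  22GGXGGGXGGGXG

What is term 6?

22GGXGGGXGGGXGGGXGGGXG

Every step adds GGXG to the end: s(k+1) = s(k)·GGXG.
From 22GGXGGGXGGGXG, 2 further steps: 22GGXGGGXGGGXG → 22GGXGGGXGGGXGGGXG → (answer).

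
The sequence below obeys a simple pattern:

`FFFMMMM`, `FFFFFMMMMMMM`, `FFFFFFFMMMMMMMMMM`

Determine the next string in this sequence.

Reading off run lengths: F runs 3, 5, 7; M runs 4, 7, 10 — each is linear in n (n = 1, 2, …).
Setting n = 4 gives 9, 13 characters in each block.

FFFFFFFFFMMMMMMMMMMMMM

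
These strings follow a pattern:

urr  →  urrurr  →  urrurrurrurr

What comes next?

Every step duplicates the string.
One more doubling of urrurrurrurr gives the answer.

urrurrurrurrurrurrurrurr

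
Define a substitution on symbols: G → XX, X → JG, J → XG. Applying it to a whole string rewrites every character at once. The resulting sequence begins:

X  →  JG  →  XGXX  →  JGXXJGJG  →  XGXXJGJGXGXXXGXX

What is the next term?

φ(XGXXJGJGXGXXXGXX) expands symbol-by-symbol to JG XX JG JG XG XX XG XX JG XX JG JG JG XX JG JG; joining the 16 pieces gives the next term.

JGXXJGJGXGXXXGXXJGXXJGJGJGXXJGJG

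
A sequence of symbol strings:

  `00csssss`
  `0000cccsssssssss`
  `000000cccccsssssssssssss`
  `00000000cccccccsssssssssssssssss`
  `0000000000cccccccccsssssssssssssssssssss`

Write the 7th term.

00000000000000cccccccccccccsssssssssssssssssssssssssssss

Term n consists of 2n 0's, followed by 2n-1 c's, followed by 4n+1 s's (n = 1, 2, …).
Setting n = 7 gives 14, 13, 29 characters in each block.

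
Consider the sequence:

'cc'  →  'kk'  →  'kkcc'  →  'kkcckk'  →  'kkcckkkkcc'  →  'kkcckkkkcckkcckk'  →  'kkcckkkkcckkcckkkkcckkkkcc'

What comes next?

kkcckkkkcckkcckkkkcckkkkcckkcckkkkcckkcckk

Each term (from the third on) is the previous term followed by the one before it: term 3 = kk·cc = kkcc.
Continuing: kkcckkkkcckkcckkkkcckkkkcc · kkcckkkkcckkcckk gives term 8.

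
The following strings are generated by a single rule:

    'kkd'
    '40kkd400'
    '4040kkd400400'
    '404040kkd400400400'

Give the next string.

Every step adds 40 to the front and 400 to the end of the previous string.
Applying this once more to 404040kkd400400400:

40404040kkd400400400400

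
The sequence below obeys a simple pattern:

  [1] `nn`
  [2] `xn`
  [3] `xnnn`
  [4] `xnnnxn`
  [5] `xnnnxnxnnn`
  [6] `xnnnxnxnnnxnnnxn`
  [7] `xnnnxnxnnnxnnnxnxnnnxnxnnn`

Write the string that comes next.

From term 3 onward, concatenate the last term with the second-to-last: xn·nn = xnnn, xnnn·xn = xnnnxn, …
So term 8 is xnnnxnxnnnxnnnxnxnnnxnxnnn·xnnnxnxnnnxnnnxn.

xnnnxnxnnnxnnnxnxnnnxnxnnnxnnnxnxnnnxnnnxn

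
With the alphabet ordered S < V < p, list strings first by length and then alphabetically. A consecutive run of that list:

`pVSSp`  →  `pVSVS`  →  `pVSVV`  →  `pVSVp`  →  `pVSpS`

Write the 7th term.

pVSpp

Continuing the enumeration 2 steps past pVSpS: pVSpS → pVSpV → (answer).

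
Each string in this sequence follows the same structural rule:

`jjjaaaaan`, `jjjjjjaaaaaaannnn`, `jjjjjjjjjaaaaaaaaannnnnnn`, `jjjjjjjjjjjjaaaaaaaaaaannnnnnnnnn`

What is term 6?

The n-th term is 3n j's then 2n+3 a's then 3n-2 n's (n = 1, 2, …).
For term 6, n = 6, so the run lengths are 18, 15, 16.

jjjjjjjjjjjjjjjjjjaaaaaaaaaaaaaaannnnnnnnnnnnnnnn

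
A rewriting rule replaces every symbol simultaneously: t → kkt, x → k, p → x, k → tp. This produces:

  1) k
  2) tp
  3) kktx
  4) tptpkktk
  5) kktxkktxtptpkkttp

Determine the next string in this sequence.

Rewriting the 17 symbols of kktxkktxtptpkkttp one by one yields tp tp kkt k tp tp kkt k kkt x kkt x tp tp kkt kkt x; concatenated:

tptpkktktptpkktkkktxkktxtptpkktkktx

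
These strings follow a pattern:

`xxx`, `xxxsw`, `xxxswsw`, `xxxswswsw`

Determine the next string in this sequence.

Each term is the previous one with sw appended.
Applying this once more to xxxswswsw:

xxxswswswsw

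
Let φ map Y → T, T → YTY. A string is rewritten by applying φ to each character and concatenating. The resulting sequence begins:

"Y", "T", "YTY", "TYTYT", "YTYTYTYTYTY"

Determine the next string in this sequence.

Expanding YTYTYTYTYTY: Y→T, T→YTY, Y→T, T→YTY, Y→T, T→YTY, Y→T, T→YTY, Y→T, T→YTY, Y→T. Concatenated: T YTY T YTY T YTY T YTY T YTY T.

TYTYTYTYTYTYTYTYTYTYT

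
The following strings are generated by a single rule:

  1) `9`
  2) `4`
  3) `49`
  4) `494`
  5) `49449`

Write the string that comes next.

Each term (from the third on) is the previous term followed by the one before it: term 3 = 4·9 = 49.
So term 6 is 49449·494.

49449494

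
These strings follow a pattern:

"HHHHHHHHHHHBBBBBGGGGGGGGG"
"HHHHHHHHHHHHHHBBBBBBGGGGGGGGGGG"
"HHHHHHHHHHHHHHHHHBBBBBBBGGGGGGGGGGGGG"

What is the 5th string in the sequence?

HHHHHHHHHHHHHHHHHHHHHHHBBBBBBBBBGGGGGGGGGGGGGGGGG

Each string has the form H^{3n+2} B^{n+2} G^{2n+3}, where the shown terms are n = 3, 4, 5.
Setting n = 7 gives 23, 9, 17 characters in each block.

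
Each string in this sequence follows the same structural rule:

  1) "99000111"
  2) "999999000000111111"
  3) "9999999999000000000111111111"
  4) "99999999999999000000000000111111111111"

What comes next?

999999999999999999000000000000000111111111111111

Reading off run lengths: 9 runs 2, 6, 10, 14; 0 runs 3, 6, 9, 12; 1 runs 3, 6, 9, 12 — each is linear in n (n = 1, 2, …).
For the next term, n = 5, so the run lengths are 18, 15, 15.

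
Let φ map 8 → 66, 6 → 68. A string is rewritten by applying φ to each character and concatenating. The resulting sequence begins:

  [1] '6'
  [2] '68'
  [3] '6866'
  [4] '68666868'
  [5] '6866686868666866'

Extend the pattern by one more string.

Rewriting the 16 symbols of 6866686868666866 one by one yields 68 66 68 68 68 66 68 66 68 66 68 68 68 66 68 68; concatenated:

68666868686668666866686868666868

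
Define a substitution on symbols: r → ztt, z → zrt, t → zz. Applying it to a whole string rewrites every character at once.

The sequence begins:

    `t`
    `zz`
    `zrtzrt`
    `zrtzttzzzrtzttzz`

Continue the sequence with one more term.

Rewriting the 16 symbols of zrtzttzzzrtzttzz one by one yields zrt ztt zz zrt zz zz zrt zrt zrt ztt zz zrt zz zz zrt zrt; concatenated:

zrtzttzzzrtzzzzzrtzrtzrtzttzzzrtzzzzzrtzrt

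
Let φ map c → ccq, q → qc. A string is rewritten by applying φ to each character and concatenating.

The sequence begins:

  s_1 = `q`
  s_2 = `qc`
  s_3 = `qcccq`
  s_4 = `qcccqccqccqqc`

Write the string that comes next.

φ(qcccqccqccqqc) expands symbol-by-symbol to qc ccq ccq ccq qc ccq ccq qc ccq ccq qc qc ccq; joining the 13 pieces gives the next term.

qcccqccqccqqcccqccqqcccqccqqcqcccq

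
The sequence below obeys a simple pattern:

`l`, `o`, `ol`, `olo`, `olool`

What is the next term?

oloololo

This is a Fibonacci-style word recurrence s(k) = s(k−1)·s(k−2): e.g. o·l = ol.
So term 6 is olool·olo.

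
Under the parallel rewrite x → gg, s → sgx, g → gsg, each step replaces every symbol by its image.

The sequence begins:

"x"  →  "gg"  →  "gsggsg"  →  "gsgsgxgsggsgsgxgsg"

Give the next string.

Applying the rule to each of the 18 symbols of gsgsgxgsggsgsgxgsg gives the pieces gsg sgx gsg sgx gsg gg gsg sgx gsg gsg sgx gsg sgx gsg gg gsg sgx gsg, which concatenate to the answer.

gsgsgxgsgsgxgsggggsgsgxgsggsgsgxgsgsgxgsggggsgsgxgsg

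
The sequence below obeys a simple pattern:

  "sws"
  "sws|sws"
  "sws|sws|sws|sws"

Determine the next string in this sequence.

Every step duplicates the string with '|' between the halves.
Doubling sws|sws|sws|sws with '|' between the halves:

sws|sws|sws|sws|sws|sws|sws|sws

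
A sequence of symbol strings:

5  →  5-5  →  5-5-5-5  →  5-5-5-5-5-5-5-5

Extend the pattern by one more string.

Each string is two copies of the previous one joined by '-'.
One more doubling of 5-5-5-5-5-5-5-5 gives the answer.

5-5-5-5-5-5-5-5-5-5-5-5-5-5-5-5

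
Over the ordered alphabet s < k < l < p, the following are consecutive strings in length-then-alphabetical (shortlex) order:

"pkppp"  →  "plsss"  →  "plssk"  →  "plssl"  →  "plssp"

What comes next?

plsks

Treat plssp as a base-4 numeral over the given alphabet and add one, carrying through any trailing p's.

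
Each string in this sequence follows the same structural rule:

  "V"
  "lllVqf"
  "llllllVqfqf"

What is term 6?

Each term wraps the previous one in lll on the left and qf on the right.
From llllllVqfqf, 3 further steps: llllllVqfqf → lllllllllVqfqfqf → llllllllllllVqfqfqfqf → (answer).

lllllllllllllllVqfqfqfqfqf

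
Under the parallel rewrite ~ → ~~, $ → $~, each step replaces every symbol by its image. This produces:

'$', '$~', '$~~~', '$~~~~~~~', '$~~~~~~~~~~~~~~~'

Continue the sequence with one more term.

Replace each of the 16 characters of $~~~~~~~~~~~~~~~ in place — $~ ~~ ~~ ~~ ~~ ~~ ~~ ~~ ~~ ~~ ~~ ~~ ~~ ~~ ~~ ~~ — and concatenate.

$~~~~~~~~~~~~~~~~~~~~~~~~~~~~~~~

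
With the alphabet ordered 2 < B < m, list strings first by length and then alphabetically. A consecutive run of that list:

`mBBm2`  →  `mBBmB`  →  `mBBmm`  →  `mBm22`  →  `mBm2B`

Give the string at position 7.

mBmB2

Stepping forward 2 times from mBm2B: mBm2B → mBm2m, then the target.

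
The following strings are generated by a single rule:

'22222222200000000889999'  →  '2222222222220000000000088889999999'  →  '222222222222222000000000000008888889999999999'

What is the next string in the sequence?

22222222222222222200000000000000000888888889999999999999

Reading off run lengths: 2 runs 9, 12, 15; 0 runs 8, 11, 14; 8 runs 2, 4, 6; 9 runs 4, 7, 10 — each is linear in n, where the shown terms are n = 2, 3, 4.
At n = 5 the blocks have lengths 18, 17, 8, 13.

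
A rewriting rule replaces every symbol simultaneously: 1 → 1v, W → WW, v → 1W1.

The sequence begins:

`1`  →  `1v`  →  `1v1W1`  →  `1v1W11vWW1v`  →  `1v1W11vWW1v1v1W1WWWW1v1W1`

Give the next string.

1v1W11vWW1v1v1W1WWWW1v1W11v1W11vWW1vWWWWWWWW1v1W11vWW1v

Replace each of the 25 characters of 1v1W11vWW1v1v1W1WWWW1v1W1 in place — 1v 1W1 1v WW 1v 1v 1W1 WW WW 1v 1W1 1v 1W1 1v WW 1v WW WW WW WW 1v 1W1 1v WW 1v — and concatenate.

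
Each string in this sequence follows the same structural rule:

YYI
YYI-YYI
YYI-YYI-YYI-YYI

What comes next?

s(k+1) = s(k)·-·s(k) — each term doubles the last with '-' between the halves.
Doubling YYI-YYI-YYI-YYI with '-' between the halves:

YYI-YYI-YYI-YYI-YYI-YYI-YYI-YYI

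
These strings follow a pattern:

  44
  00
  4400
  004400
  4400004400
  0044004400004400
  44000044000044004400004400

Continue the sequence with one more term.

Each term (from the third on) is the two preceding terms concatenated in order: term 3 = 44·00 = 4400.
Continuing: 0044004400004400 · 44000044000044004400004400 gives term 8.

004400440000440044000044000044004400004400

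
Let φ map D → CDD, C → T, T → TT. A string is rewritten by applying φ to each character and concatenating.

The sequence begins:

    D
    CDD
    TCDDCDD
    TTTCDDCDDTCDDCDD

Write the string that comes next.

Applying the rule to each of the 16 symbols of TTTCDDCDDTCDDCDD gives the pieces TT TT TT T CDD CDD T CDD CDD TT T CDD CDD T CDD CDD, which concatenate to the answer.

TTTTTTTCDDCDDTCDDCDDTTTCDDCDDTCDDCDD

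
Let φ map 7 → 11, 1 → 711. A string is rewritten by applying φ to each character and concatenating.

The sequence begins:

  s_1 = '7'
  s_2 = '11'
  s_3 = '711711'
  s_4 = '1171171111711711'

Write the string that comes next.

Rewriting the 16 symbols of 1171171111711711 one by one yields 711 711 11 711 711 11 711 711 711 711 11 711 711 11 711 711; concatenated:

71171111711711117117117117111171171111711711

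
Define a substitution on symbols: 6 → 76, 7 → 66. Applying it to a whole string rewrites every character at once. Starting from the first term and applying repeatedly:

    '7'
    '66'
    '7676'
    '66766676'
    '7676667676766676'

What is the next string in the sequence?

Rewriting the 16 symbols of 7676667676766676 one by one yields 66 76 66 76 76 76 66 76 66 76 66 76 76 76 66 76; concatenated:

66766676767666766676667676766676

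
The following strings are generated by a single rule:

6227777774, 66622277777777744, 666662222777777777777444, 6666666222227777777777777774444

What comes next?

Term n consists of 2n-1 6's, followed by n+1 2's, followed by 3n+3 7's, followed by n 4's (n = 1, 2, …).
For the next term, n = 5, so the run lengths are 9, 6, 18, 5.

66666666622222277777777777777777744444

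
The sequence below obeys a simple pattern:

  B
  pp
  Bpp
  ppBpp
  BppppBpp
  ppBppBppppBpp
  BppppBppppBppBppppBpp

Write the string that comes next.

ppBppBppppBppBppppBppppBppBppppBpp

Each term (from the third on) is the two preceding terms concatenated in order: term 3 = B·pp = Bpp.
The next term joins ppBppBppppBpp and BppppBppppBppBppppBpp.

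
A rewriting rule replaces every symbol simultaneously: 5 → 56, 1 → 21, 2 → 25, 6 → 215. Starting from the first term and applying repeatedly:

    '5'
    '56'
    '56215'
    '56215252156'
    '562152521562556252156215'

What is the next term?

5621525215625562521562152556562152556252156215252156

φ(562152521562556252156215) expands symbol-by-symbol to 56 215 25 21 56 25 56 25 21 56 215 25 56 56 215 25 56 25 21 56 215 25 21 56; joining the 24 pieces gives the next term.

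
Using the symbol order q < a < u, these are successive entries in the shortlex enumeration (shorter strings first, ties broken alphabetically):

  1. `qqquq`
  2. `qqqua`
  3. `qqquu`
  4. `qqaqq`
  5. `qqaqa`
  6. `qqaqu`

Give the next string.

Find the rightmost character of qqaqu below u, bump it to the next letter, and reset everything to its right to q.

qqaaq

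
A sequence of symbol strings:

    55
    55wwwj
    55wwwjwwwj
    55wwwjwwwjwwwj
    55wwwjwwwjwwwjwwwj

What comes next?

The strings grow by a fixed suffix wwwj each time.
Applying this once more to 55wwwjwwwjwwwjwwwj:

55wwwjwwwjwwwjwwwjwwwj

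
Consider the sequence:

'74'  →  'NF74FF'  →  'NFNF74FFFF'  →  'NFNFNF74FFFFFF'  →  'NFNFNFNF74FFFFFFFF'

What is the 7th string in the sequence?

Every step adds NF to the front and FF to the end of the previous string.
From NFNFNFNF74FFFFFFFF, 2 further steps: NFNFNFNF74FFFFFFFF → NFNFNFNFNF74FFFFFFFFFF → (answer).

NFNFNFNFNFNF74FFFFFFFFFFFF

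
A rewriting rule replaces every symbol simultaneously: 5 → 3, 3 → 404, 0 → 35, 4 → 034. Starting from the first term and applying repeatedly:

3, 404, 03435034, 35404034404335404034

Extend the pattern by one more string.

404303435034354040340343503440440430343503435404034

φ(35404034404335404034) expands symbol-by-symbol to 404 3 034 35 034 35 404 034 034 35 034 404 404 3 034 35 034 35 404 034; joining the 20 pieces gives the next term.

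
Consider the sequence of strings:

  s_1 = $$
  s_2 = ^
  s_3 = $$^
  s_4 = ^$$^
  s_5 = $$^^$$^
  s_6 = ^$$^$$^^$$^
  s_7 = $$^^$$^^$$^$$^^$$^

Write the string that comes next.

^$$^$$^^$$^$$^^$$^^$$^$$^^$$^

This is a Fibonacci-style word recurrence s(k) = s(k−2)·s(k−1): e.g. $$·^ = $$^.
Continuing: ^$$^$$^^$$^ · $$^^$$^^$$^$$^^$$^ gives term 8.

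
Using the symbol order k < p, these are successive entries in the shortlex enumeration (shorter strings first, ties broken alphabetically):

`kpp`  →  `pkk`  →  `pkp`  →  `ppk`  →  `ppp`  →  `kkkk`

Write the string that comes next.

kkkp

Find the rightmost character of kkkk below p, bump it to the next letter, and reset everything to its right to k.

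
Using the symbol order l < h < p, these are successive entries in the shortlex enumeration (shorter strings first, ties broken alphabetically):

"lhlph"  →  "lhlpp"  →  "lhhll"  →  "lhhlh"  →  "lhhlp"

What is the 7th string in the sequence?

lhhhh

Stepping forward 2 times from lhhlp: lhhlp → lhhhl, then the target.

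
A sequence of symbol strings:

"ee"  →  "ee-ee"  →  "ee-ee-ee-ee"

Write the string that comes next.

s(k+1) = s(k)·-·s(k) — each term doubles the last with '-' between the halves.
One more doubling of ee-ee-ee-ee gives the answer.

ee-ee-ee-ee-ee-ee-ee-ee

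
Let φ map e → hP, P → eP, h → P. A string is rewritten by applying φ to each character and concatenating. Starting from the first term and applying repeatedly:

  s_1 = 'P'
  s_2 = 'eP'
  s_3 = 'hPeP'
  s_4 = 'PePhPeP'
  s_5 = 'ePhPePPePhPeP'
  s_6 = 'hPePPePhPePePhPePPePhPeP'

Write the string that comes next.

Replace each of the 24 characters of hPePPePhPePePhPePPePhPeP in place — P eP hP eP eP hP eP P eP hP eP hP eP P eP hP eP eP hP eP P eP hP eP — and concatenate.

PePhPePePhPePPePhPePhPePPePhPePePhPePPePhPeP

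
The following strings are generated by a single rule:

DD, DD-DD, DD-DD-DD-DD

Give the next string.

s(k+1) = s(k)·-·s(k) — each term doubles the last with '-' between the halves.
One more doubling of DD-DD-DD-DD gives the answer.

DD-DD-DD-DD-DD-DD-DD-DD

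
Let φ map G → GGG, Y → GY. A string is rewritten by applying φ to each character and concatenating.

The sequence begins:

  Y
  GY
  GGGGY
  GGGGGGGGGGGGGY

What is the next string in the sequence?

φ(GGGGGGGGGGGGGY) expands symbol-by-symbol to GGG GGG GGG GGG GGG GGG GGG GGG GGG GGG GGG GGG GGG GY; joining the 14 pieces gives the next term.

GGGGGGGGGGGGGGGGGGGGGGGGGGGGGGGGGGGGGGGGY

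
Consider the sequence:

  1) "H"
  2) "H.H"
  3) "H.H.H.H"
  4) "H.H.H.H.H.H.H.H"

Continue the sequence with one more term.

s(k+1) = s(k)·.·s(k) — each term doubles the last with '.' between the halves.
Doubling H.H.H.H.H.H.H.H with '.' between the halves:

H.H.H.H.H.H.H.H.H.H.H.H.H.H.H.H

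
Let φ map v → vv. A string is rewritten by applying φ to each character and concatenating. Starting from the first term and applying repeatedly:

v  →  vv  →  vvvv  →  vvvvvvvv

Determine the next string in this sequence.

Expanding vvvvvvvv: v→vv, v→vv, v→vv, v→vv, v→vv, v→vv, v→vv, v→vv. Concatenated: vv vv vv vv vv vv vv vv.

vvvvvvvvvvvvvvvv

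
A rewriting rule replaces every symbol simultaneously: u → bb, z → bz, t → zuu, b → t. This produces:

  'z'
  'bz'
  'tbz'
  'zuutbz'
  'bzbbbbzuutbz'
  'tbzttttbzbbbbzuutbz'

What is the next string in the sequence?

zuutbzzuuzuuzuuzuutbzttttbzbbbbzuutbz

Replace each of the 19 characters of tbzttttbzbbbbzuutbz in place — zuu t bz zuu zuu zuu zuu t bz t t t t bz bb bb zuu t bz — and concatenate.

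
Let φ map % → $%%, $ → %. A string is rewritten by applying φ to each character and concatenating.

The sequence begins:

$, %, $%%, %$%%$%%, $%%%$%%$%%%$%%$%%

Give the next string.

%$%%$%%$%%%$%%$%%%$%%$%%$%%%$%%$%%%$%%$%%

Applying the rule to each of the 17 symbols of $%%%$%%$%%%$%%$%% gives the pieces % $%% $%% $%% % $%% $%% % $%% $%% $%% % $%% $%% % $%% $%%, which concatenate to the answer.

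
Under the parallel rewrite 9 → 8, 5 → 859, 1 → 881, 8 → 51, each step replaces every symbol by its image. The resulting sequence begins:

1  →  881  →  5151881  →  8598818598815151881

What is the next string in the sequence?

φ(8598818598815151881) expands symbol-by-symbol to 51 859 8 51 51 881 51 859 8 51 51 881 859 881 859 881 51 51 881; joining the 19 pieces gives the next term.

518598515188151859851518818598818598815151881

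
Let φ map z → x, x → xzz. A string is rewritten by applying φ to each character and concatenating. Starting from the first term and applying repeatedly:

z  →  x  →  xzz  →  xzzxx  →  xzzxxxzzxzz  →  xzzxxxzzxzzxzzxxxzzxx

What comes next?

xzzxxxzzxzzxzzxxxzzxxxzzxxxzzxzzxzzxxxzzxzz

Applying the rule to each of the 21 symbols of xzzxxxzzxzzxzzxxxzzxx gives the pieces xzz x x xzz xzz xzz x x xzz x x xzz x x xzz xzz xzz x x xzz xzz, which concatenate to the answer.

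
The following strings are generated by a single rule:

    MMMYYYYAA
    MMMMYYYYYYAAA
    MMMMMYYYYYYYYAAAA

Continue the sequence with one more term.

MMMMMMYYYYYYYYYYAAAAA

The n-th term is n+1 M's then 2n Y's then n A's, where the shown terms are n = 2, 3, 4.
Setting n = 5 gives 6, 10, 5 characters in each block.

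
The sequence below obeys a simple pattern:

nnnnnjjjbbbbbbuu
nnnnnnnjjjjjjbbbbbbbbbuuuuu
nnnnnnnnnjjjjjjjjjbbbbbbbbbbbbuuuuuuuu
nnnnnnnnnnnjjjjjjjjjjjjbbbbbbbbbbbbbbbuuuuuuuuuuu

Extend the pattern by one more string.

nnnnnnnnnnnnnjjjjjjjjjjjjjjjbbbbbbbbbbbbbbbbbbuuuuuuuuuuuuuu

Reading off run lengths: n runs 5, 7, 9, 11; j runs 3, 6, 9, 12; b runs 6, 9, 12, 15; u runs 2, 5, 8, 11 — each is linear in n (n = 1, 2, …).
For the next term, n = 5, so the run lengths are 13, 15, 18, 14.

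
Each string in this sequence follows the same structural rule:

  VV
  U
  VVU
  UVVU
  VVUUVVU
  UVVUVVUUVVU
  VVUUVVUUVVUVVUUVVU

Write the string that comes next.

UVVUVVUUVVUVVUUVVUUVVUVVUUVVU

Each term (from the third on) is the two preceding terms concatenated in order: term 3 = VV·U = VVU.
Continuing: UVVUVVUUVVU · VVUUVVUUVVUVVUUVVU gives term 8.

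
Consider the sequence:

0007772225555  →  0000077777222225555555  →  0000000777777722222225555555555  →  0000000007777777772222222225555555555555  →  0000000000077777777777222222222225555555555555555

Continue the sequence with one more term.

0000000000000777777777777722222222222225555555555555555555

Term n consists of 2n+1 0's, followed by 2n+1 7's, followed by 2n+1 2's, followed by 3n+1 5's (n = 1, 2, …).
For the next term, n = 6, so the run lengths are 13, 13, 13, 19.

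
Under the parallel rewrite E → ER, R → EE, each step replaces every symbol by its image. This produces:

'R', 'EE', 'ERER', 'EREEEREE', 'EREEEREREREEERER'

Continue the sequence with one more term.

Rewriting the 16 symbols of EREEEREREREEERER one by one yields ER EE ER ER ER EE ER EE ER EE ER ER ER EE ER EE; concatenated:

EREEEREREREEEREEEREEEREREREEEREE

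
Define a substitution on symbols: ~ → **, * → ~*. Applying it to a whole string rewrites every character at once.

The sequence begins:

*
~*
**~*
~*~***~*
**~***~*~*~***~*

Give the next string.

~*~***~*~*~***~***~***~*~*~***~*

Replace each of the 16 characters of **~***~*~*~***~* in place — ~* ~* ** ~* ~* ~* ** ~* ** ~* ** ~* ~* ~* ** ~* — and concatenate.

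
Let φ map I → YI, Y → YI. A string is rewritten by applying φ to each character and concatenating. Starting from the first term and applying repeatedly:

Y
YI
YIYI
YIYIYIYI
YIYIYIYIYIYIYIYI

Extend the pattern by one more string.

φ(YIYIYIYIYIYIYIYI) expands symbol-by-symbol to YI YI YI YI YI YI YI YI YI YI YI YI YI YI YI YI; joining the 16 pieces gives the next term.

YIYIYIYIYIYIYIYIYIYIYIYIYIYIYIYI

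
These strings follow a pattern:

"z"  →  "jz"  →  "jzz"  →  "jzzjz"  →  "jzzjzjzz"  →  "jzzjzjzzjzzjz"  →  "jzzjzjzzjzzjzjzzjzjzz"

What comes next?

jzzjzjzzjzzjzjzzjzjzzjzzjzjzzjzzjz

From term 3 onward, concatenate the last term with the second-to-last: jz·z = jzz, jzz·jz = jzzjz, …
Continuing: jzzjzjzzjzzjzjzzjzjzz · jzzjzjzzjzzjz gives term 8.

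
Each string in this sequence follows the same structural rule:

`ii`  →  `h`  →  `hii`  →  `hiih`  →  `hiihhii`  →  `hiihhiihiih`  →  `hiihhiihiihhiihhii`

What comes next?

hiihhiihiihhiihhiihiihhiihiih

From term 3 onward, concatenate the last term with the second-to-last: h·ii = hii, hii·h = hiih, …
So term 8 is hiihhiihiihhiihhii·hiihhiihiih.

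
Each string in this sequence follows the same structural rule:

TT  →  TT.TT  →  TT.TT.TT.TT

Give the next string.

TT.TT.TT.TT.TT.TT.TT.TT

Each string is two copies of the previous one joined by '.'.
So the next term is two copies of TT.TT.TT.TT with '.' between the halves.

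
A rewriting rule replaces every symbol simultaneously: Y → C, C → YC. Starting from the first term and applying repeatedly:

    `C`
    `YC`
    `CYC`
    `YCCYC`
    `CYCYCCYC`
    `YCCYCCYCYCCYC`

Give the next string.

Rewriting the 13 symbols of YCCYCCYCYCCYC one by one yields C YC YC C YC YC C YC C YC YC C YC; concatenated:

CYCYCCYCYCCYCCYCYCCYC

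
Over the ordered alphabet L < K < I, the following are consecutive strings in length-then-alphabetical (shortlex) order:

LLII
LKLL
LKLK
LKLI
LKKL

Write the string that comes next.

LKKK

The successor of LKKL increments the rightmost position that isn't already I and resets every position after it to L.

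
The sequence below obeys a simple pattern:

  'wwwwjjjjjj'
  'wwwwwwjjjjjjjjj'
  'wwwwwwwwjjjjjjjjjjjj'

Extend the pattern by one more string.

wwwwwwwwwwjjjjjjjjjjjjjjj

The n-th term is 2n w's then 3n j's, where the shown terms are n = 2, 3, 4.
Setting n = 5 gives 10, 15 characters in each block.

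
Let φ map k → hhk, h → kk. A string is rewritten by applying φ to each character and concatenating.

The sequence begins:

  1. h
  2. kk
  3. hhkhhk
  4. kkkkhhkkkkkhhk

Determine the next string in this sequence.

Replace each of the 14 characters of kkkkhhkkkkkhhk in place — hhk hhk hhk hhk kk kk hhk hhk hhk hhk hhk kk kk hhk — and concatenate.

hhkhhkhhkhhkkkkkhhkhhkhhkhhkhhkkkkkhhk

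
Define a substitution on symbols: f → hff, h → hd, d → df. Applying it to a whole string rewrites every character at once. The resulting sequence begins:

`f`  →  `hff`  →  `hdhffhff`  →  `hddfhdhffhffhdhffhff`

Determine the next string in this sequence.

hddfdfhffhddfhdhffhffhdhffhffhddfhdhffhffhdhffhff

Applying the rule to each of the 20 symbols of hddfhdhffhffhdhffhff gives the pieces hd df df hff hd df hd hff hff hd hff hff hd df hd hff hff hd hff hff, which concatenate to the answer.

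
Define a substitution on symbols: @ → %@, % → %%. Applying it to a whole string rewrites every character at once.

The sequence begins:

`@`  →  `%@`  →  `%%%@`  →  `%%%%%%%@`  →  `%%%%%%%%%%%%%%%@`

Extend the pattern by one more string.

Rewriting the 16 symbols of %%%%%%%%%%%%%%%@ one by one yields %% %% %% %% %% %% %% %% %% %% %% %% %% %% %% %@; concatenated:

%%%%%%%%%%%%%%%%%%%%%%%%%%%%%%%@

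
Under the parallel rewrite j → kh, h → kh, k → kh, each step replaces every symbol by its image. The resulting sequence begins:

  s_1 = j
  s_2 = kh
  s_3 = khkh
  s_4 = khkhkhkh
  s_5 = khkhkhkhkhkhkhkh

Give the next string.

Rewriting the 16 symbols of khkhkhkhkhkhkhkh one by one yields kh kh kh kh kh kh kh kh kh kh kh kh kh kh kh kh; concatenated:

khkhkhkhkhkhkhkhkhkhkhkhkhkhkhkh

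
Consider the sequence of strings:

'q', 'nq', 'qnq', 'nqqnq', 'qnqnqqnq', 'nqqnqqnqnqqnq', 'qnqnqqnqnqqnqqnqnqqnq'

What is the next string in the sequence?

Each term (from the third on) is the two preceding terms concatenated in order: term 3 = q·nq = qnq.
So term 8 is nqqnqqnqnqqnq·qnqnqqnqnqqnqqnqnqqnq.

nqqnqqnqnqqnqqnqnqqnqnqqnqqnqnqqnq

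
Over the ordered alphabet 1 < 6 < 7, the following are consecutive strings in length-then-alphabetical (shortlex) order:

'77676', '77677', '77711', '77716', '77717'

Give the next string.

77761

The successor of 77717 increments the rightmost position that isn't already 7 and resets every position after it to 1.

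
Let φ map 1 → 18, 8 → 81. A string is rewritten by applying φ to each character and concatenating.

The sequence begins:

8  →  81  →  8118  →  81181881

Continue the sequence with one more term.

8118188118818118

Rewriting each symbol of 81181881: 8→81, 1→18, 1→18, 8→81, 1→18, 8→81, 8→81, 1→18, which concatenates to 81 18 18 81 18 81 81 18.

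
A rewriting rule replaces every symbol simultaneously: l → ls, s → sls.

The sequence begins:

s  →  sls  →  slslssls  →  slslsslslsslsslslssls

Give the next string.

Applying the rule to each of the 21 symbols of slslsslslsslsslslssls gives the pieces sls ls sls ls sls sls ls sls ls sls sls ls sls sls ls sls ls sls sls ls sls, which concatenate to the answer.

slslsslslsslsslslsslslsslsslslsslsslslsslslsslsslslssls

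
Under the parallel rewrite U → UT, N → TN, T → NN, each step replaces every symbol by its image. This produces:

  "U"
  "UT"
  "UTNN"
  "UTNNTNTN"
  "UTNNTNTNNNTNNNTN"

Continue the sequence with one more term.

UTNNTNTNNNTNNNTNTNTNNNTNTNTNNNTN

Applying the rule to each of the 16 symbols of UTNNTNTNNNTNNNTN gives the pieces UT NN TN TN NN TN NN TN TN TN NN TN TN TN NN TN, which concatenate to the answer.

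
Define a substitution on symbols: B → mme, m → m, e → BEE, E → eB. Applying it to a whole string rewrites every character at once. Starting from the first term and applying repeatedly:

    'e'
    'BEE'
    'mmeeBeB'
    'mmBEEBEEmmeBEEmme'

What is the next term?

Applying the rule to each of the 17 symbols of mmBEEBEEmmeBEEmme gives the pieces m m mme eB eB mme eB eB m m BEE mme eB eB m m BEE, which concatenate to the answer.

mmmmeeBeBmmeeBeBmmBEEmmeeBeBmmBEE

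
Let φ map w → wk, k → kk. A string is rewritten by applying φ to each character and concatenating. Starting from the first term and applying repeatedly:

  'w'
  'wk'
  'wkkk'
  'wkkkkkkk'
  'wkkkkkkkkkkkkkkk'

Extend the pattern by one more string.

wkkkkkkkkkkkkkkkkkkkkkkkkkkkkkkk

φ(wkkkkkkkkkkkkkkk) expands symbol-by-symbol to wk kk kk kk kk kk kk kk kk kk kk kk kk kk kk kk; joining the 16 pieces gives the next term.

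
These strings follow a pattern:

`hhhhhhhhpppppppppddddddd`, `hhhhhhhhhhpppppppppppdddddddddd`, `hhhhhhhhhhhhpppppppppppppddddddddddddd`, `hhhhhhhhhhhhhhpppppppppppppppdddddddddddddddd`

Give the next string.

hhhhhhhhhhhhhhhhpppppppppppppppppddddddddddddddddddd

Term n consists of 2n+2 h's, followed by 2n+3 p's, followed by 3n-2 d's, where the shown terms are n = 3, 4, 5, 6.
At n = 7 the blocks have lengths 16, 17, 19.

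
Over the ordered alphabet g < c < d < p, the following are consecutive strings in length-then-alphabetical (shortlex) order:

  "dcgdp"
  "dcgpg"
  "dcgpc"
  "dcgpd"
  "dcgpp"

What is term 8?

Stepping forward 3 times from dcgpp: dcgpp → dccgg → dccgc, then the target.

dccgd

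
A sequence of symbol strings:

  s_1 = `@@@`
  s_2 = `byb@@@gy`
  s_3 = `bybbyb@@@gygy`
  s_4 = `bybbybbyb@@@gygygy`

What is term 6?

bybbybbybbybbyb@@@gygygygygy

Each term wraps the previous one in byb on the left and gy on the right.
From bybbybbyb@@@gygygy, 2 further steps: bybbybbyb@@@gygygy → bybbybbybbyb@@@gygygygy → (answer).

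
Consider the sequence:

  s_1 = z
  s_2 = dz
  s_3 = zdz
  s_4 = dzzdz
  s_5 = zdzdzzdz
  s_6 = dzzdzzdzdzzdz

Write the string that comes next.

zdzdzzdzdzzdzzdzdzzdz

This is a Fibonacci-style word recurrence s(k) = s(k−2)·s(k−1): e.g. z·dz = zdz.
So term 7 is zdzdzzdz·dzzdzzdzdzzdz.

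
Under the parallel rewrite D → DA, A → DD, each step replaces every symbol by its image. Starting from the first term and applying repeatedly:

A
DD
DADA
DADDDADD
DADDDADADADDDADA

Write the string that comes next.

Rewriting the 16 symbols of DADDDADADADDDADA one by one yields DA DD DA DA DA DD DA DD DA DD DA DA DA DD DA DD; concatenated:

DADDDADADADDDADDDADDDADADADDDADD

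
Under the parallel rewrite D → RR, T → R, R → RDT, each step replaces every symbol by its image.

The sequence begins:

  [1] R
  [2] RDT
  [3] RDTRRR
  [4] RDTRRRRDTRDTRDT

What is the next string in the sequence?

RDTRRRRDTRDTRDTRDTRRRRDTRRRRDTRRR

Applying the rule to each of the 15 symbols of RDTRRRRDTRDTRDT gives the pieces RDT RR R RDT RDT RDT RDT RR R RDT RR R RDT RR R, which concatenate to the answer.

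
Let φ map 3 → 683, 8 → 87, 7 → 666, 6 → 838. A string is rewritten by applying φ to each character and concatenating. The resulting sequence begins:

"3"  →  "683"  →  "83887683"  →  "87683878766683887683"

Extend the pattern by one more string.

Applying the rule to each of the 20 symbols of 87683878766683887683 gives the pieces 87 666 838 87 683 87 666 87 666 838 838 838 87 683 87 87 666 838 87 683, which concatenate to the answer.

8766683887683876668766683883883887683878766683887683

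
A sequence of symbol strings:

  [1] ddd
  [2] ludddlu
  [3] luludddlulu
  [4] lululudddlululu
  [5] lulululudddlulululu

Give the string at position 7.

lulululululudddlulululululu

Each term wraps the previous one in lu on the left and lu on the right.
From lulululudddlulululu, 2 further steps: lulululudddlulululu → lululululudddlululululu → (answer).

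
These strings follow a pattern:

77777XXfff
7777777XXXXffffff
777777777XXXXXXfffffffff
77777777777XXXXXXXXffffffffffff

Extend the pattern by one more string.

7777777777777XXXXXXXXXXfffffffffffffff

Reading off run lengths: 7 runs 5, 7, 9, 11; X runs 2, 4, 6, 8; f runs 3, 6, 9, 12 — each is linear in n (n = 1, 2, …).
At n = 5 the blocks have lengths 13, 10, 15.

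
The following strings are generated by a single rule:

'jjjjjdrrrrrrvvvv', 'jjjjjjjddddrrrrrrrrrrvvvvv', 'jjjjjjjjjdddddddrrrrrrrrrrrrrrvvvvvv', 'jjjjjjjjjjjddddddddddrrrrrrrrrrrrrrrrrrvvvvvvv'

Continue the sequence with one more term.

Each string has the form j^{2n+3} d^{3n-2} r^{4n+2} v^{n+3} (n = 1, 2, …).
For the next term, n = 5, so the run lengths are 13, 13, 22, 8.

jjjjjjjjjjjjjdddddddddddddrrrrrrrrrrrrrrrrrrrrrrvvvvvvvv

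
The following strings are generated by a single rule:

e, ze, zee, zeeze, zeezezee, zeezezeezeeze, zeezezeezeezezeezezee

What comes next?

zeezezeezeezezeezezeezeezezeezeeze

Each term (from the third on) is the previous term followed by the one before it: term 3 = ze·e = zee.
The next term joins zeezezeezeezezeezezee and zeezezeezeeze.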